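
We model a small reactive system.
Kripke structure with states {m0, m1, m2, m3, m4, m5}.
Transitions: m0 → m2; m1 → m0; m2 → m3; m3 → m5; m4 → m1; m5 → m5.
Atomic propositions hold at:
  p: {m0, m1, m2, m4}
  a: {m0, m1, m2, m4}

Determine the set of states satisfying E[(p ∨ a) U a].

Sat(p ∨ a) = {m0, m1, m2, m4}
E[(p ∨ a) U a]: least fixpoint, start Z0 = Sat(a) = {m0, m1, m2, m4}, add states in Sat(p ∨ a) with some successor in Z. Already a fixed point.
Sat(E[(p ∨ a) U a]) = {m0, m1, m2, m4}

{m0, m1, m2, m4}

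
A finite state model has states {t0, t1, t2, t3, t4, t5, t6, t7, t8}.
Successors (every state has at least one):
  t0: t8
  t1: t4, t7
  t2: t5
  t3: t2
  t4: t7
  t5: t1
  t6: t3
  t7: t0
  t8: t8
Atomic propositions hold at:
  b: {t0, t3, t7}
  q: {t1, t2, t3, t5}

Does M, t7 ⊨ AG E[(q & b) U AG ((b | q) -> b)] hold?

Yes

Sat(q & b) = {t3}
Sat(b | q) = {t0, t1, t2, t3, t5, t7}
Sat((b | q) -> b) = {t0, t3, t4, t6, t7, t8}
AG ((b | q) -> b): greatest fixpoint, start Z0 = {t0, t3, t4, t6, t7, t8}, keep only states in Sat with every successor in Z. Z1 = {t0, t4, t6, t7, t8}; Z2 = {t0, t4, t7, t8}; fixed.
Sat(AG ((b | q) -> b)) = {t0, t4, t7, t8}
E[(q & b) U AG ((b | q) -> b)]: least fixpoint, start Z0 = Sat(AG ((b | q) -> b)) = {t0, t4, t7, t8}, add states in Sat(q & b) with some successor in Z. Already a fixed point.
Sat(E[(q & b) U AG ((b | q) -> b)]) = {t0, t4, t7, t8}
AG E[(q & b) U AG ((b | q) -> b)]: greatest fixpoint, start Z0 = {t0, t4, t7, t8}, keep only states in Sat with every successor in Z. Already a fixed point.
Sat(AG E[(q & b) U AG ((b | q) -> b)]) = {t0, t4, t7, t8}
t7 ∈ Sat(AG E[(q & b) U AG ((b | q) -> b)]) = {t0, t4, t7, t8}, so the formula holds at t7.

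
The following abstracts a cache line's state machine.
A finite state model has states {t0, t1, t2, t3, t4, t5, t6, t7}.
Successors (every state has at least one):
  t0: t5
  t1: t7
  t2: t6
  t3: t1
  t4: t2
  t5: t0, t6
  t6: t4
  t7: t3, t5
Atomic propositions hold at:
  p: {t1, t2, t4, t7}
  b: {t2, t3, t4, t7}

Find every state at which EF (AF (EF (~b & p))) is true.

{t1, t3, t7}

Sat(~b) = {t0, t1, t5, t6}
Sat(~b & p) = {t1}
EF (~b & p): least fixpoint, start Z0 = {t1}, add states with some successor in Z. Z1 = {t1, t3}; Z2 = {t1, t3, t7}; fixed.
Sat(EF (~b & p)) = {t1, t3, t7}
AF (EF (~b & p)): least fixpoint, start Z0 = {t1, t3, t7}, add states with every successor in Z. Already a fixed point.
Sat(AF (EF (~b & p))) = {t1, t3, t7}
EF (AF (EF (~b & p))): least fixpoint, start Z0 = {t1, t3, t7}, add states with some successor in Z. Already a fixed point.
Sat(EF (AF (EF (~b & p)))) = {t1, t3, t7}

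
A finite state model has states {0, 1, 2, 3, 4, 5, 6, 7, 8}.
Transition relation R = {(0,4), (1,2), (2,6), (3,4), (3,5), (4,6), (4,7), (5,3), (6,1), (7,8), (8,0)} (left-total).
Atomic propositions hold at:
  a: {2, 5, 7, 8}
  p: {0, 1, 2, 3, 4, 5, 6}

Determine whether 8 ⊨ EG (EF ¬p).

Yes

Sat(¬p) = {7, 8}
EF ¬p: least fixpoint, start Z0 = {7, 8}, add states with some successor in Z. Z1 = {4, 7, 8}; Z2 = {0, 3, 4, 7, 8}; Z3 = {0, 3, 4, 5, 7, 8}; fixed.
Sat(EF ¬p) = {0, 3, 4, 5, 7, 8}
EG (EF ¬p): greatest fixpoint, start Z0 = {0, 3, 4, 5, 7, 8}, keep only states in Sat with some successor in Z. Already a fixed point.
Sat(EG (EF ¬p)) = {0, 3, 4, 5, 7, 8}
8 ∈ Sat(EG (EF ¬p)) = {0, 3, 4, 5, 7, 8}, so the formula holds at 8.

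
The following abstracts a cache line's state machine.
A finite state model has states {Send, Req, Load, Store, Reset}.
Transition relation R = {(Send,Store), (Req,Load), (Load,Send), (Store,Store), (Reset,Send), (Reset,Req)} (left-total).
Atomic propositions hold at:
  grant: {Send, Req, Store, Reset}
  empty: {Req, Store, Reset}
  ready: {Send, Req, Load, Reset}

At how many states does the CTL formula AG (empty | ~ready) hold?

1

Sat(~ready) = {Store}
Sat(empty | ~ready) = {Req, Store, Reset}
AG (empty | ~ready): greatest fixpoint, start Z0 = {Req, Store, Reset}, keep only states in Sat with every successor in Z. Z1 = {Store}; fixed.
Sat(AG (empty | ~ready)) = {Store}
|Sat(AG (empty | ~ready))| = |{Store}| = 1.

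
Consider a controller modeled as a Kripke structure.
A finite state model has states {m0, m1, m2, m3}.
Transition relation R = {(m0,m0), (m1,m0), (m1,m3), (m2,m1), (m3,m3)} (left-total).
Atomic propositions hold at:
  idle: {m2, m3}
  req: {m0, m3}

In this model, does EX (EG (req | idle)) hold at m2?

No

Sat(req | idle) = {m0, m2, m3}
EG (req | idle): greatest fixpoint, start Z0 = {m0, m2, m3}, keep only states in Sat with some successor in Z. Z1 = {m0, m3}; fixed.
Sat(EG (req | idle)) = {m0, m3}
Sat(EX (EG (req | idle))) = {s : some successor in {m0, m3}} = {m0, m1, m3}
m2 ∉ Sat(EX (EG (req | idle))) = {m0, m1, m3}, so the formula does not hold at m2.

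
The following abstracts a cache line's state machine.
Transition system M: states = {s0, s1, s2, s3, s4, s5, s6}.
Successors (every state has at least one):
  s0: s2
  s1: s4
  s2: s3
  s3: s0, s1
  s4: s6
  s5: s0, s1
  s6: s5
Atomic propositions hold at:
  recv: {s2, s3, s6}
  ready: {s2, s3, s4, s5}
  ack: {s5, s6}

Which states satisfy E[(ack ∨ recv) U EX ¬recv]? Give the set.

{s1, s2, s3, s5, s6}

Sat(ack ∨ recv) = {s2, s3, s5, s6}
Sat(¬recv) = {s0, s1, s4, s5}
Sat(EX ¬recv) = {s : some successor in {s0, s1, s4, s5}} = {s1, s3, s5, s6}
E[(ack ∨ recv) U EX ¬recv]: least fixpoint, start Z0 = Sat(EX ¬recv) = {s1, s3, s5, s6}, add states in Sat(ack ∨ recv) with some successor in Z. Z1 = {s1, s2, s3, s5, s6}; fixed.
Sat(E[(ack ∨ recv) U EX ¬recv]) = {s1, s2, s3, s5, s6}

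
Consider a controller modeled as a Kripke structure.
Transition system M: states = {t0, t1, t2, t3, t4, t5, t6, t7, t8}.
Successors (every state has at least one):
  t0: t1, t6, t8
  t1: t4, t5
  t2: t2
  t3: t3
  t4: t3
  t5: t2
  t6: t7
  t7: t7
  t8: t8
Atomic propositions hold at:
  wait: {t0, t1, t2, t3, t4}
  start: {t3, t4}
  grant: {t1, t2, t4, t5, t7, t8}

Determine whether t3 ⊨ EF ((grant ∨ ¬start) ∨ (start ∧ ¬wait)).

No

Sat(¬start) = {t0, t1, t2, t5, t6, t7, t8}
Sat(grant ∨ ¬start) = {t0, t1, t2, t4, t5, t6, t7, t8}
Sat(¬wait) = {t5, t6, t7, t8}
Sat(start ∧ ¬wait) = ∅
Sat((grant ∨ ¬start) ∨ (start ∧ ¬wait)) = {t0, t1, t2, t4, t5, t6, t7, t8}
EF ((grant ∨ ¬start) ∨ (start ∧ ¬wait)): least fixpoint, start Z0 = {t0, t1, t2, t4, t5, t6, t7, t8}, add states with some successor in Z. Already a fixed point.
Sat(EF ((grant ∨ ¬start) ∨ (start ∧ ¬wait))) = {t0, t1, t2, t4, t5, t6, t7, t8}
t3 ∉ Sat(EF ((grant ∨ ¬start) ∨ (start ∧ ¬wait))) = {t0, t1, t2, t4, t5, t6, t7, t8}, so the formula does not hold at t3.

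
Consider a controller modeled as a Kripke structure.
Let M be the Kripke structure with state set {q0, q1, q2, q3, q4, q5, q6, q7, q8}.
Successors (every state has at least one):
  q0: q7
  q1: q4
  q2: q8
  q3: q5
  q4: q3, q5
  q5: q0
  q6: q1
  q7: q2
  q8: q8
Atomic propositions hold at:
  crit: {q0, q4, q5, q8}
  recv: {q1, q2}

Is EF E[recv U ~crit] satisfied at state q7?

Yes

Sat(~crit) = {q1, q2, q3, q6, q7}
E[recv U ~crit]: least fixpoint, start Z0 = Sat(~crit) = {q1, q2, q3, q6, q7}, add states in Sat(recv) with some successor in Z. Already a fixed point.
Sat(E[recv U ~crit]) = {q1, q2, q3, q6, q7}
EF E[recv U ~crit]: least fixpoint, start Z0 = {q1, q2, q3, q6, q7}, add states with some successor in Z. Z1 = {q0, q1, q2, q3, q4, q6, q7}; Z2 = {q0, q1, q2, q3, q4, q5, q6, q7}; fixed.
Sat(EF E[recv U ~crit]) = {q0, q1, q2, q3, q4, q5, q6, q7}
q7 ∈ Sat(EF E[recv U ~crit]) = {q0, q1, q2, q3, q4, q5, q6, q7}, so the formula holds at q7.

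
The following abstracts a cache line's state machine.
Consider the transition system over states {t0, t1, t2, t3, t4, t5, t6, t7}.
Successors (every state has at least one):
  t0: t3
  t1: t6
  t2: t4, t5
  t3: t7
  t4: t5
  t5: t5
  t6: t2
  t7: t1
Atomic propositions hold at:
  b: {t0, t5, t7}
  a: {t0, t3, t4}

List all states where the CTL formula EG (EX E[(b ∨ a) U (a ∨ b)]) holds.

{t2, t4, t5}

Sat(b ∨ a) = {t0, t3, t4, t5, t7}
Sat(a ∨ b) = {t0, t3, t4, t5, t7}
E[(b ∨ a) U (a ∨ b)]: least fixpoint, start Z0 = Sat((a ∨ b)) = {t0, t3, t4, t5, t7}, add states in Sat(b ∨ a) with some successor in Z. Already a fixed point.
Sat(E[(b ∨ a) U (a ∨ b)]) = {t0, t3, t4, t5, t7}
Sat(EX E[(b ∨ a) U (a ∨ b)]) = {s : some successor in {t0, t3, t4, t5, t7}} = {t0, t2, t3, t4, t5}
EG (EX E[(b ∨ a) U (a ∨ b)]): greatest fixpoint, start Z0 = {t0, t2, t3, t4, t5}, keep only states in Sat with some successor in Z. Z1 = {t0, t2, t4, t5}; Z2 = {t2, t4, t5}; fixed.
Sat(EG (EX E[(b ∨ a) U (a ∨ b)])) = {t2, t4, t5}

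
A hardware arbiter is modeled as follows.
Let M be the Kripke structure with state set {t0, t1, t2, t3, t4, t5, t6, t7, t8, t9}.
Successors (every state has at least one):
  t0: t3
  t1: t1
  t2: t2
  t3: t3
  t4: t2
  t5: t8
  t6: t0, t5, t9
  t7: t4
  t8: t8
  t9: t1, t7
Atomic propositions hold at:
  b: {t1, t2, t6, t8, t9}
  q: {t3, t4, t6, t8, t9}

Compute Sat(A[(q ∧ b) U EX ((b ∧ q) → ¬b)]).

Sat(q ∧ b) = {t6, t8, t9}
Sat(b ∧ q) = {t6, t8, t9}
Sat(¬b) = {t0, t3, t4, t5, t7}
Sat((b ∧ q) → ¬b) = {t0, t1, t2, t3, t4, t5, t7}
Sat(EX ((b ∧ q) → ¬b)) = {s : some successor in {t0, t1, t2, t3, t4, t5, t7}} = {t0, t1, t2, t3, t4, t6, t7, t9}
A[(q ∧ b) U EX ((b ∧ q) → ¬b)]: least fixpoint, start Z0 = Sat(EX ((b ∧ q) → ¬b)) = {t0, t1, t2, t3, t4, t6, t7, t9}, add states in Sat(q ∧ b) with every successor in Z. Already a fixed point.
Sat(A[(q ∧ b) U EX ((b ∧ q) → ¬b)]) = {t0, t1, t2, t3, t4, t6, t7, t9}

{t0, t1, t2, t3, t4, t6, t7, t9}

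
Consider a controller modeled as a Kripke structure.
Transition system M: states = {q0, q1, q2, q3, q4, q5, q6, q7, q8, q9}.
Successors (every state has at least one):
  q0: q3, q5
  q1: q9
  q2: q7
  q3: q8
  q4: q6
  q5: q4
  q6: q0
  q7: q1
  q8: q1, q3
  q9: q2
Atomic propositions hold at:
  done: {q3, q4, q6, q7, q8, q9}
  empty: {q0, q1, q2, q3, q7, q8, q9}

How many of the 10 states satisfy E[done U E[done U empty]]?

9

E[done U empty]: least fixpoint, start Z0 = Sat(empty) = {q0, q1, q2, q3, q7, q8, q9}, add states in Sat(done) with some successor in Z. Z1 = {q0, q1, q2, q3, q6, q7, q8, q9}; Z2 = {q0, q1, q2, q3, q4, q6, q7, q8, q9}; fixed.
Sat(E[done U empty]) = {q0, q1, q2, q3, q4, q6, q7, q8, q9}
E[done U E[done U empty]]: least fixpoint, start Z0 = Sat(E[done U empty]) = {q0, q1, q2, q3, q4, q6, q7, q8, q9}, add states in Sat(done) with some successor in Z. Already a fixed point.
Sat(E[done U E[done U empty]]) = {q0, q1, q2, q3, q4, q6, q7, q8, q9}
|Sat(E[done U E[done U empty]])| = |{q0, q1, q2, q3, q4, q6, q7, q8, q9}| = 9.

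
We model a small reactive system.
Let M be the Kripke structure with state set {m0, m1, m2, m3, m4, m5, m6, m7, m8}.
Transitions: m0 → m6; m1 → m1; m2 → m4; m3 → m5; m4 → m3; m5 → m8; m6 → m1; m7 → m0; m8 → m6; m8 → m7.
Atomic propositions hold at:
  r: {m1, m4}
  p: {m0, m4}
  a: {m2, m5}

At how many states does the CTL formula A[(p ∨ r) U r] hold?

Sat(p ∨ r) = {m0, m1, m4}
A[(p ∨ r) U r]: least fixpoint, start Z0 = Sat(r) = {m1, m4}, add states in Sat(p ∨ r) with every successor in Z. Already a fixed point.
Sat(A[(p ∨ r) U r]) = {m1, m4}
|Sat(A[(p ∨ r) U r])| = |{m1, m4}| = 2.

2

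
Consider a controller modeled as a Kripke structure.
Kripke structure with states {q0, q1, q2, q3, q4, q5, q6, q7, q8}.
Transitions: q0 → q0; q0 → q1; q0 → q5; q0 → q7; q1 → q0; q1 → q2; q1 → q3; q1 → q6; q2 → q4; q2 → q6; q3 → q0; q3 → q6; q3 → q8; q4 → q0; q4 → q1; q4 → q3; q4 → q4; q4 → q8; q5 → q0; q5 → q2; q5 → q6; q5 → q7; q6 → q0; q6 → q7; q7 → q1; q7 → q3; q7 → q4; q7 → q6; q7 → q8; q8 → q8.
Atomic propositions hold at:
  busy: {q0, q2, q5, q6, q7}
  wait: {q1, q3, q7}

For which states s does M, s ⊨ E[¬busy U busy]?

Sat(¬busy) = {q1, q3, q4, q8}
E[¬busy U busy]: least fixpoint, start Z0 = Sat(busy) = {q0, q2, q5, q6, q7}, add states in Sat(¬busy) with some successor in Z. Z1 = {q0, q1, q2, q3, q4, q5, q6, q7}; fixed.
Sat(E[¬busy U busy]) = {q0, q1, q2, q3, q4, q5, q6, q7}

{q0, q1, q2, q3, q4, q5, q6, q7}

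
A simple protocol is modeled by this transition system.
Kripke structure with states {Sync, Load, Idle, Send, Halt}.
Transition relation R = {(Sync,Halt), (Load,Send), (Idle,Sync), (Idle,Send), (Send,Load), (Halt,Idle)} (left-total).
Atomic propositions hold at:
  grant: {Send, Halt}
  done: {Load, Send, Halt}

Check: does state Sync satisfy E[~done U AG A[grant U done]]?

No

Sat(~done) = {Sync, Idle}
A[grant U done]: least fixpoint, start Z0 = Sat(done) = {Load, Send, Halt}, add states in Sat(grant) with every successor in Z. Already a fixed point.
Sat(A[grant U done]) = {Load, Send, Halt}
AG A[grant U done]: greatest fixpoint, start Z0 = {Load, Send, Halt}, keep only states in Sat with every successor in Z. Z1 = {Load, Send}; fixed.
Sat(AG A[grant U done]) = {Load, Send}
E[~done U AG A[grant U done]]: least fixpoint, start Z0 = Sat(AG A[grant U done]) = {Load, Send}, add states in Sat(~done) with some successor in Z. Z1 = {Load, Idle, Send}; fixed.
Sat(E[~done U AG A[grant U done]]) = {Load, Idle, Send}
Sync ∉ Sat(E[~done U AG A[grant U done]]) = {Load, Idle, Send}, so the formula does not hold at Sync.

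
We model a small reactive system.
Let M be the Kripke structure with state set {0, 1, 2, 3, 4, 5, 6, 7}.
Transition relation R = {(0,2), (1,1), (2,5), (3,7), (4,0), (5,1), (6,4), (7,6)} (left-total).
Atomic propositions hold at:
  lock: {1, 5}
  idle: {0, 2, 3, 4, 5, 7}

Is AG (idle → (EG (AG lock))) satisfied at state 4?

AG lock: greatest fixpoint, start Z0 = {1, 5}, keep only states in Sat with every successor in Z. Already a fixed point.
Sat(AG lock) = {1, 5}
EG (AG lock): greatest fixpoint, start Z0 = {1, 5}, keep only states in Sat with some successor in Z. Already a fixed point.
Sat(EG (AG lock)) = {1, 5}
Sat(idle → (EG (AG lock))) = {1, 5, 6}
AG (idle → (EG (AG lock))): greatest fixpoint, start Z0 = {1, 5, 6}, keep only states in Sat with every successor in Z. Z1 = {1, 5}; fixed.
Sat(AG (idle → (EG (AG lock)))) = {1, 5}
4 ∉ Sat(AG (idle → (EG (AG lock)))) = {1, 5}, so the formula does not hold at 4.

No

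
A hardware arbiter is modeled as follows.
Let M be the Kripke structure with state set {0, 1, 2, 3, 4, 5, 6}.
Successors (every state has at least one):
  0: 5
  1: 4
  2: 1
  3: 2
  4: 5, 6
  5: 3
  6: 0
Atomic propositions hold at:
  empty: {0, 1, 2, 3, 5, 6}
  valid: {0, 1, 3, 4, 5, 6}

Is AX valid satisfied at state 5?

Sat(AX valid) = {s : every successor in {0, 1, 3, 4, 5, 6}} = {0, 1, 2, 4, 5, 6}
5 ∈ Sat(AX valid) = {0, 1, 2, 4, 5, 6}, so the formula holds at 5.

Yes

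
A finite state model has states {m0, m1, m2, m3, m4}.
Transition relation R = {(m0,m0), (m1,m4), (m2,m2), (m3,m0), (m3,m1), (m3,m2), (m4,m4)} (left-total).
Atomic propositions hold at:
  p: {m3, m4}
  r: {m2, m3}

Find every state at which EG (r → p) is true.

Sat(r → p) = {m0, m1, m3, m4}
EG (r → p): greatest fixpoint, start Z0 = {m0, m1, m3, m4}, keep only states in Sat with some successor in Z. Already a fixed point.
Sat(EG (r → p)) = {m0, m1, m3, m4}

{m0, m1, m3, m4}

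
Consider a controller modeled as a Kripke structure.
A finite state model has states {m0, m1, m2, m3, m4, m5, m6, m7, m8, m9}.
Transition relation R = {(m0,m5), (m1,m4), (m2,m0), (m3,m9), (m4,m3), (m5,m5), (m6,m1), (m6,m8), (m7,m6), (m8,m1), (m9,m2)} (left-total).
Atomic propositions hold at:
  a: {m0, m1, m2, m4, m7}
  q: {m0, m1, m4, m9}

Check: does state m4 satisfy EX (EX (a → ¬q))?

Sat(¬q) = {m2, m3, m5, m6, m7, m8}
Sat(a → ¬q) = {m2, m3, m5, m6, m7, m8, m9}
Sat(EX (a → ¬q)) = {s : some successor in {m2, m3, m5, m6, m7, m8, m9}} = {m0, m3, m4, m5, m6, m7, m9}
Sat(EX (EX (a → ¬q))) = {s : some successor in {m0, m3, m4, m5, m6, m7, m9}} = {m0, m1, m2, m3, m4, m5, m7}
m4 ∈ Sat(EX (EX (a → ¬q))) = {m0, m1, m2, m3, m4, m5, m7}, so the formula holds at m4.

Yes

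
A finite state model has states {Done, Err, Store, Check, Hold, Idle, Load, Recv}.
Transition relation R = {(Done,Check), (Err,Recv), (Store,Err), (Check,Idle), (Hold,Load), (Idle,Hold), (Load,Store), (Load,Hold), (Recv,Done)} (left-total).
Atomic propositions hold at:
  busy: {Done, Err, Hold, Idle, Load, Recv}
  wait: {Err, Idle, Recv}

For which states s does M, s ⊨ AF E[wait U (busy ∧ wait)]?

Sat(busy ∧ wait) = {Err, Idle, Recv}
E[wait U (busy ∧ wait)]: least fixpoint, start Z0 = Sat((busy ∧ wait)) = {Err, Idle, Recv}, add states in Sat(wait) with some successor in Z. Already a fixed point.
Sat(E[wait U (busy ∧ wait)]) = {Err, Idle, Recv}
AF E[wait U (busy ∧ wait)]: least fixpoint, start Z0 = {Err, Idle, Recv}, add states with every successor in Z. Z1 = {Err, Store, Check, Idle, Recv}; Z2 = {Done, Err, Store, Check, Idle, Recv}; fixed.
Sat(AF E[wait U (busy ∧ wait)]) = {Done, Err, Store, Check, Idle, Recv}

{Done, Err, Store, Check, Idle, Recv}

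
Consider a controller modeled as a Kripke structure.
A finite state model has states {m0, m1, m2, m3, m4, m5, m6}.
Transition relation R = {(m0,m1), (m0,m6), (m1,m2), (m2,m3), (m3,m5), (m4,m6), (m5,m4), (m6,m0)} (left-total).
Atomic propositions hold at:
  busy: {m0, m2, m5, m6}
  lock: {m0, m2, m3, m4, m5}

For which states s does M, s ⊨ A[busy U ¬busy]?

{m1, m2, m3, m4, m5}

Sat(¬busy) = {m1, m3, m4}
A[busy U ¬busy]: least fixpoint, start Z0 = Sat(¬busy) = {m1, m3, m4}, add states in Sat(busy) with every successor in Z. Z1 = {m1, m2, m3, m4, m5}; fixed.
Sat(A[busy U ¬busy]) = {m1, m2, m3, m4, m5}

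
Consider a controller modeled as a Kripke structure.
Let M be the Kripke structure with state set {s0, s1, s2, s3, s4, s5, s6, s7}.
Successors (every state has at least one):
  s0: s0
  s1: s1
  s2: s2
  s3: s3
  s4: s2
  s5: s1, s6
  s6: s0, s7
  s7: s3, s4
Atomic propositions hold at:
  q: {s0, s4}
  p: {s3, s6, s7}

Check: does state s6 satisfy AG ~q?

Sat(~q) = {s1, s2, s3, s5, s6, s7}
AG ~q: greatest fixpoint, start Z0 = {s1, s2, s3, s5, s6, s7}, keep only states in Sat with every successor in Z. Z1 = {s1, s2, s3, s5}; Z2 = {s1, s2, s3}; fixed.
Sat(AG ~q) = {s1, s2, s3}
s6 ∉ Sat(AG ~q) = {s1, s2, s3}, so the formula does not hold at s6.

No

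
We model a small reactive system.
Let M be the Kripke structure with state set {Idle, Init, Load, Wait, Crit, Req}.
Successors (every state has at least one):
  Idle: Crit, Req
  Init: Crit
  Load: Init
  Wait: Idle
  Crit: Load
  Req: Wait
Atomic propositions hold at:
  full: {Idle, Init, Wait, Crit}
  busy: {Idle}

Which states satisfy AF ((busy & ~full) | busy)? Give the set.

Sat(~full) = {Load, Req}
Sat(busy & ~full) = ∅
Sat((busy & ~full) | busy) = {Idle}
AF ((busy & ~full) | busy): least fixpoint, start Z0 = {Idle}, add states with every successor in Z. Z1 = {Idle, Wait}; Z2 = {Idle, Wait, Req}; fixed.
Sat(AF ((busy & ~full) | busy)) = {Idle, Wait, Req}

{Idle, Wait, Req}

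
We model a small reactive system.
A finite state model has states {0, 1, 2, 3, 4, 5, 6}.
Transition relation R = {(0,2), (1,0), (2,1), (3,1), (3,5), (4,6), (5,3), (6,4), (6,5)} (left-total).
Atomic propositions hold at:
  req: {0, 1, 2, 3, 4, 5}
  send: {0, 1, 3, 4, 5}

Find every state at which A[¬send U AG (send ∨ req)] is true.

Sat(¬send) = {2, 6}
Sat(send ∨ req) = {0, 1, 2, 3, 4, 5}
AG (send ∨ req): greatest fixpoint, start Z0 = {0, 1, 2, 3, 4, 5}, keep only states in Sat with every successor in Z. Z1 = {0, 1, 2, 3, 5}; fixed.
Sat(AG (send ∨ req)) = {0, 1, 2, 3, 5}
A[¬send U AG (send ∨ req)]: least fixpoint, start Z0 = Sat(AG (send ∨ req)) = {0, 1, 2, 3, 5}, add states in Sat(¬send) with every successor in Z. Already a fixed point.
Sat(A[¬send U AG (send ∨ req)]) = {0, 1, 2, 3, 5}

{0, 1, 2, 3, 5}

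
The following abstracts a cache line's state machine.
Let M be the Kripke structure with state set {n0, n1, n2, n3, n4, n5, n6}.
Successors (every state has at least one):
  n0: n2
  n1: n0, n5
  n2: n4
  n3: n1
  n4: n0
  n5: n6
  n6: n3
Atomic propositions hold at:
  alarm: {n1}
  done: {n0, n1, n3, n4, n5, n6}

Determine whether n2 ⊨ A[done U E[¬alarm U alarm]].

No

Sat(¬alarm) = {n0, n2, n3, n4, n5, n6}
E[¬alarm U alarm]: least fixpoint, start Z0 = Sat(alarm) = {n1}, add states in Sat(¬alarm) with some successor in Z. Z1 = {n1, n3}; Z2 = {n1, n3, n6}; Z3 = {n1, n3, n5, n6}; fixed.
Sat(E[¬alarm U alarm]) = {n1, n3, n5, n6}
A[done U E[¬alarm U alarm]]: least fixpoint, start Z0 = Sat(E[¬alarm U alarm]) = {n1, n3, n5, n6}, add states in Sat(done) with every successor in Z. Already a fixed point.
Sat(A[done U E[¬alarm U alarm]]) = {n1, n3, n5, n6}
n2 ∉ Sat(A[done U E[¬alarm U alarm]]) = {n1, n3, n5, n6}, so the formula does not hold at n2.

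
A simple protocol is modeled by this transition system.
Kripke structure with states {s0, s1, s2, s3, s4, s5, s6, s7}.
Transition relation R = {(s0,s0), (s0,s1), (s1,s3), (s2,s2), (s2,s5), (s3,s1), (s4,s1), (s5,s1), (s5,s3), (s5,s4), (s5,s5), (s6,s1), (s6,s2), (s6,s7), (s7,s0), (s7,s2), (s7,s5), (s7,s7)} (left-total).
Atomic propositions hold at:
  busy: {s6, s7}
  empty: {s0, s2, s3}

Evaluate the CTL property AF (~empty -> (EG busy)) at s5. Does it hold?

No

Sat(~empty) = {s1, s4, s5, s6, s7}
EG busy: greatest fixpoint, start Z0 = {s6, s7}, keep only states in Sat with some successor in Z. Already a fixed point.
Sat(EG busy) = {s6, s7}
Sat(~empty -> (EG busy)) = {s0, s2, s3, s6, s7}
AF (~empty -> (EG busy)): least fixpoint, start Z0 = {s0, s2, s3, s6, s7}, add states with every successor in Z. Z1 = {s0, s1, s2, s3, s6, s7}; Z2 = {s0, s1, s2, s3, s4, s6, s7}; fixed.
Sat(AF (~empty -> (EG busy))) = {s0, s1, s2, s3, s4, s6, s7}
s5 ∉ Sat(AF (~empty -> (EG busy))) = {s0, s1, s2, s3, s4, s6, s7}, so the formula does not hold at s5.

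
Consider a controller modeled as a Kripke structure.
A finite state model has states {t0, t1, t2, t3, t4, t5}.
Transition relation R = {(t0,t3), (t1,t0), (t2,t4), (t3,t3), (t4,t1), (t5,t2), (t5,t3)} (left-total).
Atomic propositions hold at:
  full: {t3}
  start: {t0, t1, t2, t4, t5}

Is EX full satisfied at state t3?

Sat(EX full) = {s : some successor in {t3}} = {t0, t3, t5}
t3 ∈ Sat(EX full) = {t0, t3, t5}, so the formula holds at t3.

Yes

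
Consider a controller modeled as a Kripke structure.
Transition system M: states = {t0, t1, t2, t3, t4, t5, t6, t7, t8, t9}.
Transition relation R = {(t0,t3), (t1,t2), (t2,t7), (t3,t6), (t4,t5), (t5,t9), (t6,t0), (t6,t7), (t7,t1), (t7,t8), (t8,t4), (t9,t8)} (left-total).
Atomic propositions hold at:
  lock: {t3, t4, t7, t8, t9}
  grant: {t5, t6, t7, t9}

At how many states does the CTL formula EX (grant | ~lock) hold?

7

Sat(~lock) = {t0, t1, t2, t5, t6}
Sat(grant | ~lock) = {t0, t1, t2, t5, t6, t7, t9}
Sat(EX (grant | ~lock)) = {s : some successor in {t0, t1, t2, t5, t6, t7, t9}} = {t1, t2, t3, t4, t5, t6, t7}
|Sat(EX (grant | ~lock))| = |{t1, t2, t3, t4, t5, t6, t7}| = 7.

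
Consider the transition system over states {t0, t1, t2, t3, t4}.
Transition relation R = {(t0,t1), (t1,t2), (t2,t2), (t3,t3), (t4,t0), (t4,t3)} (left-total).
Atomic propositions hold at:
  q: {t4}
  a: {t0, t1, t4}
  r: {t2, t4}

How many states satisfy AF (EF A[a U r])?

A[a U r]: least fixpoint, start Z0 = Sat(r) = {t2, t4}, add states in Sat(a) with every successor in Z. Z1 = {t1, t2, t4}; Z2 = {t0, t1, t2, t4}; fixed.
Sat(A[a U r]) = {t0, t1, t2, t4}
EF A[a U r]: least fixpoint, start Z0 = {t0, t1, t2, t4}, add states with some successor in Z. Already a fixed point.
Sat(EF A[a U r]) = {t0, t1, t2, t4}
AF (EF A[a U r]): least fixpoint, start Z0 = {t0, t1, t2, t4}, add states with every successor in Z. Already a fixed point.
Sat(AF (EF A[a U r])) = {t0, t1, t2, t4}
|Sat(AF (EF A[a U r]))| = |{t0, t1, t2, t4}| = 4.

4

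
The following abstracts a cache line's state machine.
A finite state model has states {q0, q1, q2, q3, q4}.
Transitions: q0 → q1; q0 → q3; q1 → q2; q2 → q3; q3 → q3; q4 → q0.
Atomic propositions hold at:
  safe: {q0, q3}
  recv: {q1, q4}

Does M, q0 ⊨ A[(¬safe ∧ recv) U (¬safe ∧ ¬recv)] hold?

Sat(¬safe) = {q1, q2, q4}
Sat(¬safe ∧ recv) = {q1, q4}
Sat(¬recv) = {q0, q2, q3}
Sat(¬safe ∧ ¬recv) = {q2}
A[(¬safe ∧ recv) U (¬safe ∧ ¬recv)]: least fixpoint, start Z0 = Sat((¬safe ∧ ¬recv)) = {q2}, add states in Sat(¬safe ∧ recv) with every successor in Z. Z1 = {q1, q2}; fixed.
Sat(A[(¬safe ∧ recv) U (¬safe ∧ ¬recv)]) = {q1, q2}
q0 ∉ Sat(A[(¬safe ∧ recv) U (¬safe ∧ ¬recv)]) = {q1, q2}, so the formula does not hold at q0.

No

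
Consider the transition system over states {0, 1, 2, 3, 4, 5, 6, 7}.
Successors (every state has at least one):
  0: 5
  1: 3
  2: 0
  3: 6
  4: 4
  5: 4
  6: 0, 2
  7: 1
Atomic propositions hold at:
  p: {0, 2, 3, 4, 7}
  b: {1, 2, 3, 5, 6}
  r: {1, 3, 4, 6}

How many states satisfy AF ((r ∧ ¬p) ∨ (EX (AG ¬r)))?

Sat(¬p) = {1, 5, 6}
Sat(r ∧ ¬p) = {1, 6}
Sat(¬r) = {0, 2, 5, 7}
AG ¬r: greatest fixpoint, start Z0 = {0, 2, 5, 7}, keep only states in Sat with every successor in Z. Z1 = {0, 2}; Z2 = {2}; Z3 = ∅; fixed.
Sat(AG ¬r) = ∅
Sat(EX (AG ¬r)) = {s : some successor in ∅} = ∅
Sat((r ∧ ¬p) ∨ (EX (AG ¬r))) = {1, 6}
AF ((r ∧ ¬p) ∨ (EX (AG ¬r))): least fixpoint, start Z0 = {1, 6}, add states with every successor in Z. Z1 = {1, 3, 6, 7}; fixed.
Sat(AF ((r ∧ ¬p) ∨ (EX (AG ¬r)))) = {1, 3, 6, 7}
|Sat(AF ((r ∧ ¬p) ∨ (EX (AG ¬r))))| = |{1, 3, 6, 7}| = 4.

4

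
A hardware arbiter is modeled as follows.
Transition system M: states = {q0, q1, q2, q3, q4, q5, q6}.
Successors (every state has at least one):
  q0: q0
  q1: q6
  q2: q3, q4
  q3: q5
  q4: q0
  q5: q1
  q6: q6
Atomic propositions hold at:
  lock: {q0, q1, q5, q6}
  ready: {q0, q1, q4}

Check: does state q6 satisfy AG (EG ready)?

No

EG ready: greatest fixpoint, start Z0 = {q0, q1, q4}, keep only states in Sat with some successor in Z. Z1 = {q0, q4}; fixed.
Sat(EG ready) = {q0, q4}
AG (EG ready): greatest fixpoint, start Z0 = {q0, q4}, keep only states in Sat with every successor in Z. Already a fixed point.
Sat(AG (EG ready)) = {q0, q4}
q6 ∉ Sat(AG (EG ready)) = {q0, q4}, so the formula does not hold at q6.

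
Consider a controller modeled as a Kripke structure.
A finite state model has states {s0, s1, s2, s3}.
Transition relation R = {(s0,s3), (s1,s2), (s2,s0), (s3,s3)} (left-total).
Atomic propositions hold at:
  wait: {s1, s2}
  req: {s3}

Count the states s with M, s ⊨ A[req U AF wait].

AF wait: least fixpoint, start Z0 = {s1, s2}, add states with every successor in Z. Already a fixed point.
Sat(AF wait) = {s1, s2}
A[req U AF wait]: least fixpoint, start Z0 = Sat(AF wait) = {s1, s2}, add states in Sat(req) with every successor in Z. Already a fixed point.
Sat(A[req U AF wait]) = {s1, s2}
|Sat(A[req U AF wait])| = |{s1, s2}| = 2.

2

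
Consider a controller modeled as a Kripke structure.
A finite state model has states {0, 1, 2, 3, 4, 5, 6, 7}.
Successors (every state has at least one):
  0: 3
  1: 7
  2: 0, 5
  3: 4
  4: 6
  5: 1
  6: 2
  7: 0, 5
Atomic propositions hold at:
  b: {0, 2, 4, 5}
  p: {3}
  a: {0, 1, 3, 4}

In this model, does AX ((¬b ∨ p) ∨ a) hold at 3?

Yes

Sat(¬b) = {1, 3, 6, 7}
Sat(¬b ∨ p) = {1, 3, 6, 7}
Sat((¬b ∨ p) ∨ a) = {0, 1, 3, 4, 6, 7}
Sat(AX ((¬b ∨ p) ∨ a)) = {s : every successor in {0, 1, 3, 4, 6, 7}} = {0, 1, 3, 4, 5}
3 ∈ Sat(AX ((¬b ∨ p) ∨ a)) = {0, 1, 3, 4, 5}, so the formula holds at 3.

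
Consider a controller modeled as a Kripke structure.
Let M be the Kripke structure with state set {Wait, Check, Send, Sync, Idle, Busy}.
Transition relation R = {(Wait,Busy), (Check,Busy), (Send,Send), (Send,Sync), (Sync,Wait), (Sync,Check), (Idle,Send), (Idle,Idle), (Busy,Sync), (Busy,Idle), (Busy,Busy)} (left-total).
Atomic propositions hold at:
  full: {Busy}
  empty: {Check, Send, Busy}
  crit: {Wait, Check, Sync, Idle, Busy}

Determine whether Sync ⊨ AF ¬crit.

Sat(¬crit) = {Send}
AF ¬crit: least fixpoint, start Z0 = {Send}, add states with every successor in Z. Already a fixed point.
Sat(AF ¬crit) = {Send}
Sync ∉ Sat(AF ¬crit) = {Send}, so the formula does not hold at Sync.

No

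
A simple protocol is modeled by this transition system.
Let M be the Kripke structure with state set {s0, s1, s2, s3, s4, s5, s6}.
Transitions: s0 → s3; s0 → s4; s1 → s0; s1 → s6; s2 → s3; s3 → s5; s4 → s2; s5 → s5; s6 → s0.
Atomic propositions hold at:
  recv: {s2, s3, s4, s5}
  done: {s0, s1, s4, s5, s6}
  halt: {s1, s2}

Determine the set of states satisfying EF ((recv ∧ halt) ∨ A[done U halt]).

Sat(recv ∧ halt) = {s2}
A[done U halt]: least fixpoint, start Z0 = Sat(halt) = {s1, s2}, add states in Sat(done) with every successor in Z. Z1 = {s1, s2, s4}; fixed.
Sat(A[done U halt]) = {s1, s2, s4}
Sat((recv ∧ halt) ∨ A[done U halt]) = {s1, s2, s4}
EF ((recv ∧ halt) ∨ A[done U halt]): least fixpoint, start Z0 = {s1, s2, s4}, add states with some successor in Z. Z1 = {s0, s1, s2, s4}; Z2 = {s0, s1, s2, s4, s6}; fixed.
Sat(EF ((recv ∧ halt) ∨ A[done U halt])) = {s0, s1, s2, s4, s6}

{s0, s1, s2, s4, s6}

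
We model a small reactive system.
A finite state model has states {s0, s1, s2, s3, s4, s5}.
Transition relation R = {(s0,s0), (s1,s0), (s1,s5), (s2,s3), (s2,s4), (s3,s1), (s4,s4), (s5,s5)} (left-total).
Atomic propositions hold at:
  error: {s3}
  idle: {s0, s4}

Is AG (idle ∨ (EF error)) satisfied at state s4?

Yes

EF error: least fixpoint, start Z0 = {s3}, add states with some successor in Z. Z1 = {s2, s3}; fixed.
Sat(EF error) = {s2, s3}
Sat(idle ∨ (EF error)) = {s0, s2, s3, s4}
AG (idle ∨ (EF error)): greatest fixpoint, start Z0 = {s0, s2, s3, s4}, keep only states in Sat with every successor in Z. Z1 = {s0, s2, s4}; Z2 = {s0, s4}; fixed.
Sat(AG (idle ∨ (EF error))) = {s0, s4}
s4 ∈ Sat(AG (idle ∨ (EF error))) = {s0, s4}, so the formula holds at s4.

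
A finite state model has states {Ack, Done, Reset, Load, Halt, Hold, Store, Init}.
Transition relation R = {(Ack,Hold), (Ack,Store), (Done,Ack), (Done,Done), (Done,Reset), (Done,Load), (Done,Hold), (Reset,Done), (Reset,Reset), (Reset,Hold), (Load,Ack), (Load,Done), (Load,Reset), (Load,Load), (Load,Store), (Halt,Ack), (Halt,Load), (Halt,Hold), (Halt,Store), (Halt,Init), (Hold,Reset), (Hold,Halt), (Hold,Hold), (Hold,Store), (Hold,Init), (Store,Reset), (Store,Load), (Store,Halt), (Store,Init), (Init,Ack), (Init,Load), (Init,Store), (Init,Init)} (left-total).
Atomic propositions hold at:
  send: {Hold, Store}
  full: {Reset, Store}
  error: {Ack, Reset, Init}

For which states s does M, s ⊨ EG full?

EG full: greatest fixpoint, start Z0 = {Reset, Store}, keep only states in Sat with some successor in Z. Already a fixed point.
Sat(EG full) = {Reset, Store}

{Reset, Store}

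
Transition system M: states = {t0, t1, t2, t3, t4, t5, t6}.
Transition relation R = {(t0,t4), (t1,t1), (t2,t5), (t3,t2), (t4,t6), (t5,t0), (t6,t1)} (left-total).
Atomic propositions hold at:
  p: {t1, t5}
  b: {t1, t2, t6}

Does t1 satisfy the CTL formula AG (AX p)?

Yes

Sat(AX p) = {s : every successor in {t1, t5}} = {t1, t2, t6}
AG (AX p): greatest fixpoint, start Z0 = {t1, t2, t6}, keep only states in Sat with every successor in Z. Z1 = {t1, t6}; fixed.
Sat(AG (AX p)) = {t1, t6}
t1 ∈ Sat(AG (AX p)) = {t1, t6}, so the formula holds at t1.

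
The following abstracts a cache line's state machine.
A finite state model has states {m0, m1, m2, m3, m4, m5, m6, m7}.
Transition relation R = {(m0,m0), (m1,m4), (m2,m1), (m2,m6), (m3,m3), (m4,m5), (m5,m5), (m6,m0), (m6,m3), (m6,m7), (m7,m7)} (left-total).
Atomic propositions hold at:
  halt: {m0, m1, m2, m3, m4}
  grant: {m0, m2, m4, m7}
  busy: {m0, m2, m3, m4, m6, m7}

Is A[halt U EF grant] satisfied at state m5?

EF grant: least fixpoint, start Z0 = {m0, m2, m4, m7}, add states with some successor in Z. Z1 = {m0, m1, m2, m4, m6, m7}; fixed.
Sat(EF grant) = {m0, m1, m2, m4, m6, m7}
A[halt U EF grant]: least fixpoint, start Z0 = Sat(EF grant) = {m0, m1, m2, m4, m6, m7}, add states in Sat(halt) with every successor in Z. Already a fixed point.
Sat(A[halt U EF grant]) = {m0, m1, m2, m4, m6, m7}
m5 ∉ Sat(A[halt U EF grant]) = {m0, m1, m2, m4, m6, m7}, so the formula does not hold at m5.

No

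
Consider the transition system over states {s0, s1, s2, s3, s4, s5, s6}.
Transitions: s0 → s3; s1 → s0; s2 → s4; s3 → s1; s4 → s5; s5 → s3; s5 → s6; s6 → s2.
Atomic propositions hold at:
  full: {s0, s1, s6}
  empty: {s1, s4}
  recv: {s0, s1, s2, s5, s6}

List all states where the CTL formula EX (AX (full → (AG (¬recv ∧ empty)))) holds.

Sat(¬recv) = {s3, s4}
Sat(¬recv ∧ empty) = {s4}
AG (¬recv ∧ empty): greatest fixpoint, start Z0 = {s4}, keep only states in Sat with every successor in Z. Z1 = ∅; fixed.
Sat(AG (¬recv ∧ empty)) = ∅
Sat(full → (AG (¬recv ∧ empty))) = {s2, s3, s4, s5}
Sat(AX (full → (AG (¬recv ∧ empty)))) = {s : every successor in {s2, s3, s4, s5}} = {s0, s2, s4, s6}
Sat(EX (AX (full → (AG (¬recv ∧ empty))))) = {s : some successor in {s0, s2, s4, s6}} = {s1, s2, s5, s6}

{s1, s2, s5, s6}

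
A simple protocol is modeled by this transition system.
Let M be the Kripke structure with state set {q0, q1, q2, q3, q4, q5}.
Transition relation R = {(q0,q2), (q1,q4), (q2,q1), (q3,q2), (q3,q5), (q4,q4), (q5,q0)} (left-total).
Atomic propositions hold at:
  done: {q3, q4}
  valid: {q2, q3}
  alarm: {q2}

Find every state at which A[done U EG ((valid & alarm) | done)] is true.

{q4}

Sat(valid & alarm) = {q2}
Sat((valid & alarm) | done) = {q2, q3, q4}
EG ((valid & alarm) | done): greatest fixpoint, start Z0 = {q2, q3, q4}, keep only states in Sat with some successor in Z. Z1 = {q3, q4}; Z2 = {q4}; fixed.
Sat(EG ((valid & alarm) | done)) = {q4}
A[done U EG ((valid & alarm) | done)]: least fixpoint, start Z0 = Sat(EG ((valid & alarm) | done)) = {q4}, add states in Sat(done) with every successor in Z. Already a fixed point.
Sat(A[done U EG ((valid & alarm) | done)]) = {q4}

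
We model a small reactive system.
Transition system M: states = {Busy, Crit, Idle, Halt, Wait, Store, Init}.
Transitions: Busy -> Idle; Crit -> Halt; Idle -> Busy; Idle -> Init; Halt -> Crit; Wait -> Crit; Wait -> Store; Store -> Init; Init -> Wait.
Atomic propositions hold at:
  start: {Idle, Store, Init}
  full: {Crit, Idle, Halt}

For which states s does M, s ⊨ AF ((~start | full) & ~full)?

{Busy, Idle, Wait, Store, Init}

Sat(~start) = {Busy, Crit, Halt, Wait}
Sat(~start | full) = {Busy, Crit, Idle, Halt, Wait}
Sat(~full) = {Busy, Wait, Store, Init}
Sat((~start | full) & ~full) = {Busy, Wait}
AF ((~start | full) & ~full): least fixpoint, start Z0 = {Busy, Wait}, add states with every successor in Z. Z1 = {Busy, Wait, Init}; Z2 = {Busy, Idle, Wait, Store, Init}; fixed.
Sat(AF ((~start | full) & ~full)) = {Busy, Idle, Wait, Store, Init}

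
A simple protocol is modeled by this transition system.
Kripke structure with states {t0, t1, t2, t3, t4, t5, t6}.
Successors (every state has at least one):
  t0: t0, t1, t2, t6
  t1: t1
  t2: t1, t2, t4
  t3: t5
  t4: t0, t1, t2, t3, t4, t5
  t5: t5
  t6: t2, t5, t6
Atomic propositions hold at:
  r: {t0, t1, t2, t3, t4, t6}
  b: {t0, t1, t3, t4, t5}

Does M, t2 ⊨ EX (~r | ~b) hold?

Sat(~r) = {t5}
Sat(~b) = {t2, t6}
Sat(~r | ~b) = {t2, t5, t6}
Sat(EX (~r | ~b)) = {s : some successor in {t2, t5, t6}} = {t0, t2, t3, t4, t5, t6}
t2 ∈ Sat(EX (~r | ~b)) = {t0, t2, t3, t4, t5, t6}, so the formula holds at t2.

Yes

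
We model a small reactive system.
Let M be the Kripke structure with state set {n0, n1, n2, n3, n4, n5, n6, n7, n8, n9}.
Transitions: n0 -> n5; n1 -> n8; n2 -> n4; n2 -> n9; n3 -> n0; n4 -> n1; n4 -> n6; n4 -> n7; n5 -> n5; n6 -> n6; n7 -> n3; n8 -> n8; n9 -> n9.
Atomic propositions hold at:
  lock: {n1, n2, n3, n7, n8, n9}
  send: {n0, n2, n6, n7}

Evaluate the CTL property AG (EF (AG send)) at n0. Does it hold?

AG send: greatest fixpoint, start Z0 = {n0, n2, n6, n7}, keep only states in Sat with every successor in Z. Z1 = {n6}; fixed.
Sat(AG send) = {n6}
EF (AG send): least fixpoint, start Z0 = {n6}, add states with some successor in Z. Z1 = {n4, n6}; Z2 = {n2, n4, n6}; fixed.
Sat(EF (AG send)) = {n2, n4, n6}
AG (EF (AG send)): greatest fixpoint, start Z0 = {n2, n4, n6}, keep only states in Sat with every successor in Z. Z1 = {n6}; fixed.
Sat(AG (EF (AG send))) = {n6}
n0 ∉ Sat(AG (EF (AG send))) = {n6}, so the formula does not hold at n0.

No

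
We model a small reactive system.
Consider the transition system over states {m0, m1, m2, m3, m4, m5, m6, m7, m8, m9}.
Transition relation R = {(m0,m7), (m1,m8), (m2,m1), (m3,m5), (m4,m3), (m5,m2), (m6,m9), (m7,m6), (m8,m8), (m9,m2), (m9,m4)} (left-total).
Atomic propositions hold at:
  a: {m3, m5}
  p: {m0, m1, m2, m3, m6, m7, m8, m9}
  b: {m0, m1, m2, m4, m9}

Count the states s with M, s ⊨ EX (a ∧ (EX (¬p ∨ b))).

2

Sat(¬p) = {m4, m5}
Sat(¬p ∨ b) = {m0, m1, m2, m4, m5, m9}
Sat(EX (¬p ∨ b)) = {s : some successor in {m0, m1, m2, m4, m5, m9}} = {m2, m3, m5, m6, m9}
Sat(a ∧ (EX (¬p ∨ b))) = {m3, m5}
Sat(EX (a ∧ (EX (¬p ∨ b)))) = {s : some successor in {m3, m5}} = {m3, m4}
|Sat(EX (a ∧ (EX (¬p ∨ b))))| = |{m3, m4}| = 2.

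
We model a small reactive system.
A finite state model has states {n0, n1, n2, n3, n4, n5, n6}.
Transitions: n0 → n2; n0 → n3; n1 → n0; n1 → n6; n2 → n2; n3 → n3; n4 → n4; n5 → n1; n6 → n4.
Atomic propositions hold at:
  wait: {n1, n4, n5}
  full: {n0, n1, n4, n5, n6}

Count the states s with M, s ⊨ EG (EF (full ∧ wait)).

4

Sat(full ∧ wait) = {n1, n4, n5}
EF (full ∧ wait): least fixpoint, start Z0 = {n1, n4, n5}, add states with some successor in Z. Z1 = {n1, n4, n5, n6}; fixed.
Sat(EF (full ∧ wait)) = {n1, n4, n5, n6}
EG (EF (full ∧ wait)): greatest fixpoint, start Z0 = {n1, n4, n5, n6}, keep only states in Sat with some successor in Z. Already a fixed point.
Sat(EG (EF (full ∧ wait))) = {n1, n4, n5, n6}
|Sat(EG (EF (full ∧ wait)))| = |{n1, n4, n5, n6}| = 4.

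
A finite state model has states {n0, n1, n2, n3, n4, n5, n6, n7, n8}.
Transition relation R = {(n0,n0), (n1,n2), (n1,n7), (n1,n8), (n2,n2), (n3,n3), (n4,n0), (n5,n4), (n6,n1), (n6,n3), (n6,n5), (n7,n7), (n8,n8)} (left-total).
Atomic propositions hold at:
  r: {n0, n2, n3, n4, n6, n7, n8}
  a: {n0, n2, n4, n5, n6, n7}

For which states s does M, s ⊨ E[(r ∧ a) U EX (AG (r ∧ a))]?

{n0, n1, n2, n4, n5, n6, n7}

Sat(r ∧ a) = {n0, n2, n4, n6, n7}
AG (r ∧ a): greatest fixpoint, start Z0 = {n0, n2, n4, n6, n7}, keep only states in Sat with every successor in Z. Z1 = {n0, n2, n4, n7}; fixed.
Sat(AG (r ∧ a)) = {n0, n2, n4, n7}
Sat(EX (AG (r ∧ a))) = {s : some successor in {n0, n2, n4, n7}} = {n0, n1, n2, n4, n5, n7}
E[(r ∧ a) U EX (AG (r ∧ a))]: least fixpoint, start Z0 = Sat(EX (AG (r ∧ a))) = {n0, n1, n2, n4, n5, n7}, add states in Sat(r ∧ a) with some successor in Z. Z1 = {n0, n1, n2, n4, n5, n6, n7}; fixed.
Sat(E[(r ∧ a) U EX (AG (r ∧ a))]) = {n0, n1, n2, n4, n5, n6, n7}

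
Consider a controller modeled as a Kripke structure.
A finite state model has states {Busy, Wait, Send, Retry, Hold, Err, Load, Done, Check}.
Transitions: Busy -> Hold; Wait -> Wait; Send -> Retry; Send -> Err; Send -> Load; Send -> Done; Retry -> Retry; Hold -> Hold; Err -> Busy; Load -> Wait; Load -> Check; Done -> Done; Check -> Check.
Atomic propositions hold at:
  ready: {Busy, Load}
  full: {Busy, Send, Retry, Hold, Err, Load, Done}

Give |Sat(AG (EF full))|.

EF full: least fixpoint, start Z0 = {Busy, Send, Retry, Hold, Err, Load, Done}, add states with some successor in Z. Already a fixed point.
Sat(EF full) = {Busy, Send, Retry, Hold, Err, Load, Done}
AG (EF full): greatest fixpoint, start Z0 = {Busy, Send, Retry, Hold, Err, Load, Done}, keep only states in Sat with every successor in Z. Z1 = {Busy, Send, Retry, Hold, Err, Done}; Z2 = {Busy, Retry, Hold, Err, Done}; fixed.
Sat(AG (EF full)) = {Busy, Retry, Hold, Err, Done}
|Sat(AG (EF full))| = |{Busy, Retry, Hold, Err, Done}| = 5.

5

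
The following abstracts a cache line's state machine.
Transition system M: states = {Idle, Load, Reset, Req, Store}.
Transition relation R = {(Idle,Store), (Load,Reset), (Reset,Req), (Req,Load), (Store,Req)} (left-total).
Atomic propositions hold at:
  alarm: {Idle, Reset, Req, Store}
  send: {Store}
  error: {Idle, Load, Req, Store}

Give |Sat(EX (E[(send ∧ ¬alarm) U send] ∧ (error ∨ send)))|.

1

Sat(¬alarm) = {Load}
Sat(send ∧ ¬alarm) = ∅
E[(send ∧ ¬alarm) U send]: least fixpoint, start Z0 = Sat(send) = {Store}, add states in Sat(send ∧ ¬alarm) with some successor in Z. Already a fixed point.
Sat(E[(send ∧ ¬alarm) U send]) = {Store}
Sat(error ∨ send) = {Idle, Load, Req, Store}
Sat(E[(send ∧ ¬alarm) U send] ∧ (error ∨ send)) = {Store}
Sat(EX (E[(send ∧ ¬alarm) U send] ∧ (error ∨ send))) = {s : some successor in {Store}} = {Idle}
|Sat(EX (E[(send ∧ ¬alarm) U send] ∧ (error ∨ send)))| = |{Idle}| = 1.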